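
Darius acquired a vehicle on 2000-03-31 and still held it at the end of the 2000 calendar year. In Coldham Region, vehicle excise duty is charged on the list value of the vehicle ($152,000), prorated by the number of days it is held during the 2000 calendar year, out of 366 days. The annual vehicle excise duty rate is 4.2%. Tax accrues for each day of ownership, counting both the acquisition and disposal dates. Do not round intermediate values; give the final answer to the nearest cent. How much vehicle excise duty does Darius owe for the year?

$4,814.16

Days held (2000-03-31 to 2000-12-31): 276 out of 366
Tax = $152,000 × 4.2% × 276/366 = $4,814.1639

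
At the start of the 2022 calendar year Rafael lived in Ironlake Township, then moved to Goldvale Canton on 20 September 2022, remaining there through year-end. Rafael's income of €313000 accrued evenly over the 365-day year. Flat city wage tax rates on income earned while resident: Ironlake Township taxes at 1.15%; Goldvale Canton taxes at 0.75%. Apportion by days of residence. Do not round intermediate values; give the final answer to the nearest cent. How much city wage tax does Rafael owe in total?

Ironlake Township, 1 January – 19 September 2022: 262 days → €313000 × 1.15% × 262/365 = €2583.7507
Goldvale Canton, 20 September – 31 December 2022: 103 days → €313000 × 0.75% × 103/365 = €662.4452
Total = €3246.1959

€3246.20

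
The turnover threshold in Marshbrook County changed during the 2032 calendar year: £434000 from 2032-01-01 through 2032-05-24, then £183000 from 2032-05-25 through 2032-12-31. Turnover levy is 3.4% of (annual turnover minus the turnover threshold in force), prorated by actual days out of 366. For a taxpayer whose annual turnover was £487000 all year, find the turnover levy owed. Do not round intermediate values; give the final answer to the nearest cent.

£6955.04

2032-01-01 to 2032-05-24: 145 days, exemption £434000 → (£487000 − £434000) × 3.4% × 145/366 = £713.9071
2032-05-25 to 2032-12-31: 221 days, exemption £183000 → (£487000 − £183000) × 3.4% × 221/366 = £6241.1366
Total = £6955.0437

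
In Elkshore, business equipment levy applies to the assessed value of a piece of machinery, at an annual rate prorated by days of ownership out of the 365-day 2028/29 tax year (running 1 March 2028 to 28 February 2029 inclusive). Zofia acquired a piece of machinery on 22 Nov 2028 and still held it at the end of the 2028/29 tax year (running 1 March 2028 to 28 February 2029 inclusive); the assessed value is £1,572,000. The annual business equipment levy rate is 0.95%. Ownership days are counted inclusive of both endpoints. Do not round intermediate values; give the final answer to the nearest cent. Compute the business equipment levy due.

£4,050.59

Days held (22 Nov 2028 – 28 Feb 2029): 99 out of 365
Tax = £1,572,000 × 0.95% × 99/365 = £4,050.5918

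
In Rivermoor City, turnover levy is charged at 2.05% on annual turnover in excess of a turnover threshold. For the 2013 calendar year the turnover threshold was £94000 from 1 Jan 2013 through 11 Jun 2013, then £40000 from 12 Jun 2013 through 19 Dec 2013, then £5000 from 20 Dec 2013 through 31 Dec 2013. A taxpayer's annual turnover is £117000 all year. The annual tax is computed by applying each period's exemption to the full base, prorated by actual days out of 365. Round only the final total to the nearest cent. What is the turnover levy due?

£1110.76

1 Jan – 11 Jun 2013: 162 days, exemption £94000 → (£117000 − £94000) × 2.05% × 162/365 = £209.2685
12 Jun – 19 Dec 2013: 191 days, exemption £40000 → (£117000 − £40000) × 2.05% × 191/365 = £826.0096
20 Dec – 31 Dec 2013: 12 days, exemption £5000 → (£117000 − £5000) × 2.05% × 12/365 = £75.4849
Total = £1110.7630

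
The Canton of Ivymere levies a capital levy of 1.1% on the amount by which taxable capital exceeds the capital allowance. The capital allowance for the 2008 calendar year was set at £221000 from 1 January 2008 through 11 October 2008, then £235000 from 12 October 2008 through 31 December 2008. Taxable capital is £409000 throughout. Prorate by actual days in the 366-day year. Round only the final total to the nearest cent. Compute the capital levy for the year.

£2033.92

1 January – 11 October 2008: 285 days, exemption £221000 → (£409000 − £221000) × 1.1% × 285/366 = £1610.3279
12 October – 31 December 2008: 81 days, exemption £235000 → (£409000 − £235000) × 1.1% × 81/366 = £423.5902
Total = £2033.9180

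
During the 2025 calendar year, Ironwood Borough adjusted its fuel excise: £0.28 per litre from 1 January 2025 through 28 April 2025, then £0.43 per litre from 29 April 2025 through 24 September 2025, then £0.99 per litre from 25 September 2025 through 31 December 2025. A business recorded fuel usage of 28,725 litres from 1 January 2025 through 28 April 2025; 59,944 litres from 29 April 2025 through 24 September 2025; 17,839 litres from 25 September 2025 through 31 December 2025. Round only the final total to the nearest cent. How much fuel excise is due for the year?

£51,479.53

1 January – 28 April 2025: 28,725 litres at £0.28/litre → £8,043.00
29 April – 24 September 2025: 59,944 litres at £0.43/litre → £25,775.92
25 September – 31 December 2025: 17,839 litres at £0.99/litre → £17,660.61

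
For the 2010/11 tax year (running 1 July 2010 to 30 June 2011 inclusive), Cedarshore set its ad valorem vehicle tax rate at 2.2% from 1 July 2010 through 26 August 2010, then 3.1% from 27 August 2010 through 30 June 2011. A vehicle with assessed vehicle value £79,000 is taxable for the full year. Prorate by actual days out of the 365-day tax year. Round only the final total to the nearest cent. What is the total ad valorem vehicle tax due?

£2,337.97

1 July – 26 August 2010: 57 days at 2.2% → £79,000 × 2.2% × 57/365 = £271.4137
27 August 2010 – 30 June 2011: 308 days at 3.1% → £79,000 × 3.1% × 308/365 = £2,066.5534
Total = £2,337.9671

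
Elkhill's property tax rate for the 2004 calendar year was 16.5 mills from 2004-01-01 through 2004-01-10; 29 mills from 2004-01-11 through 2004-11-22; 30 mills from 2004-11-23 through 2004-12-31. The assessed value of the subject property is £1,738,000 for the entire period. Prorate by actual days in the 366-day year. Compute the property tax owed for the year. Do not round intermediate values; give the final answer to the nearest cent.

£49,993.62

2004-01-01 to 2004-01-10: 10 days at 16.5 mills → £1,738,000 × 1.65% × 10/366 = £783.5246
2004-01-11 to 2004-11-22: 317 days at 29 mills → £1,738,000 × 2.9% × 317/366 = £43,654.1913
2004-11-23 to 2004-12-31: 39 days at 30 mills → £1,738,000 × 3% × 39/366 = £5,555.9016
Total = £49,993.6175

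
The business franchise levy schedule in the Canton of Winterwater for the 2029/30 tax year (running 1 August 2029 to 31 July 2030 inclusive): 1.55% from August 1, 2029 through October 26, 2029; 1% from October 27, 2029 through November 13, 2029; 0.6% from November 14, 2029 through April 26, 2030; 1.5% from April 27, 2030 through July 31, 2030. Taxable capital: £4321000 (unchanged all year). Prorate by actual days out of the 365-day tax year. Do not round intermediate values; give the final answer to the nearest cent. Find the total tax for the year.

£46791.10

August 1 – October 26, 2029: 87 days at 1.55% → £4321000 × 1.55% × 87/365 = £15964.0233
October 27 – November 13, 2029: 18 days at 1% → £4321000 × 1% × 18/365 = £2130.9041
November 14, 2029 – April 26, 2030: 164 days at 0.6% → £4321000 × 0.6% × 164/365 = £11648.9425
April 27 – July 31, 2030: 96 days at 1.5% → £4321000 × 1.5% × 96/365 = £17047.2329
Total = £46791.1027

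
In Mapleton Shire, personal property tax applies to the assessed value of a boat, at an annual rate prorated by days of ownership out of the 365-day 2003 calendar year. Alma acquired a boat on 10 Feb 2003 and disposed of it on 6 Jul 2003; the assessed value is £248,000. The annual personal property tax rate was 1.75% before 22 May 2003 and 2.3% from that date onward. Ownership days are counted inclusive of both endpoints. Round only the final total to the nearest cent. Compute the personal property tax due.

10 Feb – 21 May 2003: 101 days at 1.75% → £248,000 × 1.75% × 101/365 = £1,200.9315
22 May – 6 Jul 2003: 46 days at 2.3% → £248,000 × 2.3% × 46/365 = £718.8603
Total = £1,919.7918

£1,919.79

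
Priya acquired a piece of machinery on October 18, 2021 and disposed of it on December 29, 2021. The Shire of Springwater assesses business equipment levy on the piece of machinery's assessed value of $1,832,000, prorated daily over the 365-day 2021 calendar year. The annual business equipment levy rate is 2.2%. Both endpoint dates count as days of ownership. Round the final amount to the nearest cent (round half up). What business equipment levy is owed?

$8,060.80

Days held (October 18 – December 29, 2021): 73 out of 365
Tax = $1,832,000 × 2.2% × 73/365 = $8,060.8000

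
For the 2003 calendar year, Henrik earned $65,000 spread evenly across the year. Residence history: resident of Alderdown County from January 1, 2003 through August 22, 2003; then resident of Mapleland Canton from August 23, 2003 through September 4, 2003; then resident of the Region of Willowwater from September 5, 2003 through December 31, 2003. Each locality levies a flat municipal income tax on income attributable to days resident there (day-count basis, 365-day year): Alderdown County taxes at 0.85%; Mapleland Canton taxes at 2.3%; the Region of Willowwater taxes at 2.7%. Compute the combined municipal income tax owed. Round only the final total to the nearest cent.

$974.82

Alderdown County, January 1 – August 22, 2003: 234 days → $65,000 × 0.85% × 234/365 = $354.2055
Mapleland Canton, August 23 – September 4, 2003: 13 days → $65,000 × 2.3% × 13/365 = $53.2466
The Region of Willowwater, September 5 – December 31, 2003: 118 days → $65,000 × 2.7% × 118/365 = $567.3699
Total = $974.8219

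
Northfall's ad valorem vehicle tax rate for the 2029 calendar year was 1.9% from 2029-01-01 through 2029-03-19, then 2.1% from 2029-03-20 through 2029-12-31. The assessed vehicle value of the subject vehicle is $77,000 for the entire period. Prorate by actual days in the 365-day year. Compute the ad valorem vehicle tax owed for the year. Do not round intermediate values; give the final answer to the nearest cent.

2029-01-01 to 2029-03-19: 78 days at 1.9% → $77,000 × 1.9% × 78/365 = $312.6411
2029-03-20 to 2029-12-31: 287 days at 2.1% → $77,000 × 2.1% × 287/365 = $1,271.4493
Total = $1,584.0904

$1,584.09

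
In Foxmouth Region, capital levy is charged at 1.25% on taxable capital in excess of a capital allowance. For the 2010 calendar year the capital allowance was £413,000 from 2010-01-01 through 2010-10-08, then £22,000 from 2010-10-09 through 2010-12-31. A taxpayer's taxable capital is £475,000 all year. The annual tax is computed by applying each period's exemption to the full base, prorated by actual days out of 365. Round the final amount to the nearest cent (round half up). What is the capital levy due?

£1,899.79

2010-01-01 to 2010-10-08: 281 days, exemption £413,000 → (£475,000 − £413,000) × 1.25% × 281/365 = £596.6438
2010-10-09 to 2010-12-31: 84 days, exemption £22,000 → (£475,000 − £22,000) × 1.25% × 84/365 = £1,303.1507
Total = £1,899.7945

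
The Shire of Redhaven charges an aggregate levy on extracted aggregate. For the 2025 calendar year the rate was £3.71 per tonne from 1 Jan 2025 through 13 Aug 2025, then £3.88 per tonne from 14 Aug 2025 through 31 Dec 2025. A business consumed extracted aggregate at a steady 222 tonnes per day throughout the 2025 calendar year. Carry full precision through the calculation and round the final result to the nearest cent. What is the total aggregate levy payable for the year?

£305,904.90

1 Jan – 13 Aug 2025: 225 days × 222 tonnes/day = 49,950 tonnes at £3.71/tonne → £185,314.50
14 Aug – 31 Dec 2025: 140 days × 222 tonnes/day = 31,080 tonnes at £3.88/tonne → £120,590.40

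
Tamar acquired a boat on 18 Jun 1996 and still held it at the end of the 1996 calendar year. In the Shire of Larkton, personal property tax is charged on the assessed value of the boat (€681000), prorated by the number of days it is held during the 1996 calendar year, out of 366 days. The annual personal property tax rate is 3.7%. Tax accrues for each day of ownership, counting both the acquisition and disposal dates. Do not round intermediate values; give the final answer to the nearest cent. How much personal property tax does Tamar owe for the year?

Days held (18 Jun – 31 Dec 1996): 197 out of 366
Tax = €681000 × 3.7% × 197/366 = €13562.3197

€13562.32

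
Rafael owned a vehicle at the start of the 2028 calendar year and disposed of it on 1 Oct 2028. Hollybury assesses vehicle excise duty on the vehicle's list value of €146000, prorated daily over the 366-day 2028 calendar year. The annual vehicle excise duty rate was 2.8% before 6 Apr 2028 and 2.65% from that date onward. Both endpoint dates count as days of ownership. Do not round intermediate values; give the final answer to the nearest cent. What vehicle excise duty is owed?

1 Jan – 5 Apr 2028: 96 days at 2.8% → €146000 × 2.8% × 96/366 = €1072.2623
6 Apr – 1 Oct 2028: 179 days at 2.65% → €146000 × 2.65% × 179/366 = €1892.2158
Total = €2964.4781

€2964.48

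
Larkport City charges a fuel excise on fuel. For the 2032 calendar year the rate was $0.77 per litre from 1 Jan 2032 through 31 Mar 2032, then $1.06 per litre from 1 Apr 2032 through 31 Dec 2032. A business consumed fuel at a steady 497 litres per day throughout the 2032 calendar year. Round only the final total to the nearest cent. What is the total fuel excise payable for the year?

1 Jan – 31 Mar 2032: 91 days × 497 litres/day = 45,227 litres at $0.77/litre → $34,824.79
1 Apr – 31 Dec 2032: 275 days × 497 litres/day = 136,675 litres at $1.06/litre → $144,875.50

$179,700.29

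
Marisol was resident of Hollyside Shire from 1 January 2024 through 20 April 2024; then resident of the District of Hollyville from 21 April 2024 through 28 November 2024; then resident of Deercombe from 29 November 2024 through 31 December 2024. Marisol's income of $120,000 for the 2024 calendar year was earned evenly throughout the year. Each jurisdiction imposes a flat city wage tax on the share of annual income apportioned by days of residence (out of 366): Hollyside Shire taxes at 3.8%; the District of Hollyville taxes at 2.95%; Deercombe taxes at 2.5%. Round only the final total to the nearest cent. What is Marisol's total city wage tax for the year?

$3,800.66

Hollyside Shire, 1 January – 20 April 2024: 111 days → $120,000 × 3.8% × 111/366 = $1,382.9508
The District of Hollyville, 21 April – 28 November 2024: 222 days → $120,000 × 2.95% × 222/366 = $2,147.2131
Deercombe, 29 November – 31 December 2024: 33 days → $120,000 × 2.5% × 33/366 = $270.4918
Total = $3,800.6557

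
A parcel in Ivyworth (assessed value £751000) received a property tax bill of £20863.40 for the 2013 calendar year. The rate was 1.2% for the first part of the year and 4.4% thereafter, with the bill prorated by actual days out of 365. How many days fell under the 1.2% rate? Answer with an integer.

185 days

Let d = days at the first rate; then 365 − d days at the second rate.
£751000 × [1.2%·d + 4.4%·(365−d)] / 365 = £20863.40
Solving gives d = 185, so the new rate took effect on 5 Jul 2013.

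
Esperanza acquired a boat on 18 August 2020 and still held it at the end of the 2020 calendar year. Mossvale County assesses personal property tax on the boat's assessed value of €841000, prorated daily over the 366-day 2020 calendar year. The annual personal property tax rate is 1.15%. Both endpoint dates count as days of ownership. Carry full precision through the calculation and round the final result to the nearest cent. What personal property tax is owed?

€3593.78

Days held (18 August – 31 December 2020): 136 out of 366
Tax = €841000 × 1.15% × 136/366 = €3593.7814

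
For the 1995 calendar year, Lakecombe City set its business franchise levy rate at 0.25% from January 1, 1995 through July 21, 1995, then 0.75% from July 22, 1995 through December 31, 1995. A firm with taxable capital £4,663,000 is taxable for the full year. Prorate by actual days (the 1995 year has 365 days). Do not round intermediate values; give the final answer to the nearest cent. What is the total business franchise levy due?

£22,069.40

January 1 – July 21, 1995: 202 days at 0.25% → £4,663,000 × 0.25% × 202/365 = £6,451.5479
July 22 – December 31, 1995: 163 days at 0.75% → £4,663,000 × 0.75% × 163/365 = £15,617.8562
Total = £22,069.4041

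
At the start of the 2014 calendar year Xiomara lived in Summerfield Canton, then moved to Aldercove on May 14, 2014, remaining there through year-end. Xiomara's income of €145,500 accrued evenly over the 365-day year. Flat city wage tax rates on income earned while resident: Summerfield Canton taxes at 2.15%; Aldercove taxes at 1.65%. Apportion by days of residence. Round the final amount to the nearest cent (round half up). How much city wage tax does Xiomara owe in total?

Summerfield Canton, January 1 – May 13, 2014: 133 days → €145,500 × 2.15% × 133/365 = €1,139.8829
Aldercove, May 14 – December 31, 2014: 232 days → €145,500 × 1.65% × 232/365 = €1,525.9562
Total = €2,665.8390

€2,665.84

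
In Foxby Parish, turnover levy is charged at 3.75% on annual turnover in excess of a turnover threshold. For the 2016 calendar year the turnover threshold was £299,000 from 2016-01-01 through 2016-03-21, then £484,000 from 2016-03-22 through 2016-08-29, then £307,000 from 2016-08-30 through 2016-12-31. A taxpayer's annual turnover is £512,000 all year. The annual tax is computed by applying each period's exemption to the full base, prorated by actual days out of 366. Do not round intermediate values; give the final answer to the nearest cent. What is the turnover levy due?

2016-01-01 to 2016-03-21: 81 days, exemption £299,000 → (£512,000 − £299,000) × 3.75% × 81/366 = £1,767.7254
2016-03-22 to 2016-08-29: 161 days, exemption £484,000 → (£512,000 − £484,000) × 3.75% × 161/366 = £461.8852
2016-08-30 to 2016-12-31: 124 days, exemption £307,000 → (£512,000 − £307,000) × 3.75% × 124/366 = £2,604.5082
Total = £4,834.1189

£4,834.12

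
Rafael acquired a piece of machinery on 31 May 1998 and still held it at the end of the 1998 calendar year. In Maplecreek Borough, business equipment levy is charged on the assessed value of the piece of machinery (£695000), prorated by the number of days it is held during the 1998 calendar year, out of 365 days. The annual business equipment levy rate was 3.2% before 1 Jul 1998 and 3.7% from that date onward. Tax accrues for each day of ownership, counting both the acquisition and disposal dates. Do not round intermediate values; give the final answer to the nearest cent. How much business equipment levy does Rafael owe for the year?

31 May – 30 Jun 1998: 31 days at 3.2% → £695000 × 3.2% × 31/365 = £1888.8767
1 Jul – 31 Dec 1998: 184 days at 3.7% → £695000 × 3.7% × 184/365 = £12963.1781
Total = £14852.0548

£14852.05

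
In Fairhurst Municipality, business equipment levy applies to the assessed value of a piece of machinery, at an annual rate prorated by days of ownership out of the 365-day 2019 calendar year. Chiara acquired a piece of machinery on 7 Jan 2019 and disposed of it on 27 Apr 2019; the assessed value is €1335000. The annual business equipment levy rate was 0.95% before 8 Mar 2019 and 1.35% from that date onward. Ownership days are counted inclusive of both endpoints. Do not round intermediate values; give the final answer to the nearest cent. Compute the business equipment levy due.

€4603.01

7 Jan – 7 Mar 2019: 60 days at 0.95% → €1335000 × 0.95% × 60/365 = €2084.7945
8 Mar – 27 Apr 2019: 51 days at 1.35% → €1335000 × 1.35% × 51/365 = €2518.2123
Total = €4603.0068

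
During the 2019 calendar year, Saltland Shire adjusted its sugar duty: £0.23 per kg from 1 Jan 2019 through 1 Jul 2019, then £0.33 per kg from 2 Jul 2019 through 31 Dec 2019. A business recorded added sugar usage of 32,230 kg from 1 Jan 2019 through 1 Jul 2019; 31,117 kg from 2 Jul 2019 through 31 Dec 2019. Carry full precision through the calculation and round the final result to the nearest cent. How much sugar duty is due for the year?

£17,681.51

1 Jan – 1 Jul 2019: 32,230 kg at £0.23/kg → £7,412.90
2 Jul – 31 Dec 2019: 31,117 kg at £0.33/kg → £10,268.61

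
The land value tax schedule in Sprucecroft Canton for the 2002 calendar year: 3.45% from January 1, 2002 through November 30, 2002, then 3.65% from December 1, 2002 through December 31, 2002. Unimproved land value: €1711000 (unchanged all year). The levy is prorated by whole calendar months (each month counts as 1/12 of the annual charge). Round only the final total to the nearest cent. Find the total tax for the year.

€59314.67

January 1 – November 30, 2002: 11 months at 3.45% → €1711000 × 3.45% × 11/12 = €54110.3750
December 1 – December 31, 2002: 1 month at 3.65% → €1711000 × 3.65% × 1/12 = €5204.2917
Total = €59314.6667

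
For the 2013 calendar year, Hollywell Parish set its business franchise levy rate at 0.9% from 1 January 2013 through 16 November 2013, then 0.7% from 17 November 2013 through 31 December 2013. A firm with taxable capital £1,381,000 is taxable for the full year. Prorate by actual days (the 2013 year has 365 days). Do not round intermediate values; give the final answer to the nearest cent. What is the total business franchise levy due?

£12,088.48

1 January – 16 November 2013: 320 days at 0.9% → £1,381,000 × 0.9% × 320/365 = £10,896.6575
17 November – 31 December 2013: 45 days at 0.7% → £1,381,000 × 0.7% × 45/365 = £1,191.8219
Total = £12,088.4795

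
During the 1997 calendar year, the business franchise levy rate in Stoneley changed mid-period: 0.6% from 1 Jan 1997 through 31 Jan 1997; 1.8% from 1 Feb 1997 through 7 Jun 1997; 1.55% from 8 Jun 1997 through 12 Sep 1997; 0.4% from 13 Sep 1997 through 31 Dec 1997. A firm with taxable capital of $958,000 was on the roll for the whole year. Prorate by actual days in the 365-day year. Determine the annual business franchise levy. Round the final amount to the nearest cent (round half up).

$11,589.18

1 Jan – 31 Jan 1997: 31 days at 0.6% → $958,000 × 0.6% × 31/365 = $488.1863
1 Feb – 7 Jun 1997: 127 days at 1.8% → $958,000 × 1.8% × 127/365 = $5,999.9671
8 Jun – 12 Sep 1997: 97 days at 1.55% → $958,000 × 1.55% × 97/365 = $3,946.1726
13 Sep – 31 Dec 1997: 110 days at 0.4% → $958,000 × 0.4% × 110/365 = $1,154.8493
Total = $11,589.1753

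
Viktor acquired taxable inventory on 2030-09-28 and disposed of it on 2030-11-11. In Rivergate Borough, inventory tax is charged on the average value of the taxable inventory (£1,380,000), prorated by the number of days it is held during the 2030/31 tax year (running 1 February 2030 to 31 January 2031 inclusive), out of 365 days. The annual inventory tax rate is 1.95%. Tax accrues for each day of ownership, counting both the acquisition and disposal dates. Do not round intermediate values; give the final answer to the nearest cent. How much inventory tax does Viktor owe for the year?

Days held (2030-09-28 to 2030-11-11): 45 out of 365
Tax = £1,380,000 × 1.95% × 45/365 = £3,317.6712

£3,317.67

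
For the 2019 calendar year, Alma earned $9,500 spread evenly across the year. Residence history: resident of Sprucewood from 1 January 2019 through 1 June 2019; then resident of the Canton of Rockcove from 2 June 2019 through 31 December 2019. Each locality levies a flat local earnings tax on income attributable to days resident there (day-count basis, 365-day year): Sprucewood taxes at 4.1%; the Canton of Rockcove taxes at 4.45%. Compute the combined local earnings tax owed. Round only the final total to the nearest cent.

Sprucewood, 1 January – 1 June 2019: 152 days → $9,500 × 4.1% × 152/365 = $162.2027
The Canton of Rockcove, 2 June – 31 December 2019: 213 days → $9,500 × 4.45% × 213/365 = $246.7007
Total = $408.9034

$408.90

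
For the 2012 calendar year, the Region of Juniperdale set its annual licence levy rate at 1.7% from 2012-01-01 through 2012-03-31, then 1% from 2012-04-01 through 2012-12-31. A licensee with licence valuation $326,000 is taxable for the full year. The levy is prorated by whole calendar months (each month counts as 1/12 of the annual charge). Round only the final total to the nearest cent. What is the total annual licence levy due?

2012-01-01 to 2012-03-31: 3 months at 1.7% → $326,000 × 1.7% × 3/12 = $1,385.5000
2012-04-01 to 2012-12-31: 9 months at 1% → $326,000 × 1% × 9/12 = $2,445.0000
Total = $3,830.5000

$3,830.50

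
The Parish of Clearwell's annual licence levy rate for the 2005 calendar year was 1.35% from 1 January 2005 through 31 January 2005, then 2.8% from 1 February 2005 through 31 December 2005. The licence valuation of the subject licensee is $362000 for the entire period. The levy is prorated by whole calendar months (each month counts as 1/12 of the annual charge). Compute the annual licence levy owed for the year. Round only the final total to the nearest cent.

1 January – 31 January 2005: 1 month at 1.35% → $362000 × 1.35% × 1/12 = $407.2500
1 February – 31 December 2005: 11 months at 2.8% → $362000 × 2.8% × 11/12 = $9291.3333
Total = $9698.5833

$9698.58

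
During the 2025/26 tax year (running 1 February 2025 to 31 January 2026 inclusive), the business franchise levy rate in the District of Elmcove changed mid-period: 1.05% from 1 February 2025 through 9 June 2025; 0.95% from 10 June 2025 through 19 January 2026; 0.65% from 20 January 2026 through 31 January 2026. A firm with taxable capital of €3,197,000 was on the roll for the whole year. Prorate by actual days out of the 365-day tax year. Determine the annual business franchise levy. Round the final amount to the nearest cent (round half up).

1 February – 9 June 2025: 129 days at 1.05% → €3,197,000 × 1.05% × 129/365 = €11,863.9356
10 June 2025 – 19 January 2026: 224 days at 0.95% → €3,197,000 × 0.95% × 224/365 = €18,638.9479
20 January – 31 January 2026: 12 days at 0.65% → €3,197,000 × 0.65% × 12/365 = €683.1945
Total = €31,186.0781

€31,186.08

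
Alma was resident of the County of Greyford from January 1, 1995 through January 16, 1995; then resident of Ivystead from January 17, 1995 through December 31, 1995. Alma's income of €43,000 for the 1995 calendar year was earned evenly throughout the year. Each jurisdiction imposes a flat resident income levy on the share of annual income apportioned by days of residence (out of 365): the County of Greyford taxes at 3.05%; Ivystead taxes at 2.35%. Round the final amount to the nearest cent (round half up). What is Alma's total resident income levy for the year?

€1,023.69

The County of Greyford, January 1 – January 16, 1995: 16 days → €43,000 × 3.05% × 16/365 = €57.4904
Ivystead, January 17 – December 31, 1995: 349 days → €43,000 × 2.35% × 349/365 = €966.2041
Total = €1,023.6945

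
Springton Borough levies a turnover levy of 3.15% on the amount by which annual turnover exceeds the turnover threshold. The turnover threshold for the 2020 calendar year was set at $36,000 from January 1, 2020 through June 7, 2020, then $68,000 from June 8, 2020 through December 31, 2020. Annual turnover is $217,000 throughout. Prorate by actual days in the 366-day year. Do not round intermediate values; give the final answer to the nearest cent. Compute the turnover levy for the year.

January 1 – June 7, 2020: 159 days, exemption $36,000 → ($217,000 − $36,000) × 3.15% × 159/366 = $2,476.8811
June 8 – December 31, 2020: 207 days, exemption $68,000 → ($217,000 − $68,000) × 3.15% × 207/366 = $2,654.5205
Total = $5,131.4016

$5,131.40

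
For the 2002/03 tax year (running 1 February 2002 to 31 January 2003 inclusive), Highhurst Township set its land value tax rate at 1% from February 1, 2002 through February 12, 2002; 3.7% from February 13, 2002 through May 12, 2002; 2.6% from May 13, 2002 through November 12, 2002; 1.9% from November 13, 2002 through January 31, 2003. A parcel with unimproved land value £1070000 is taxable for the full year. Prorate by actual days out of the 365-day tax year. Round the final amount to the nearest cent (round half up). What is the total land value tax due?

£28485.45

February 1 – February 12, 2002: 12 days at 1% → £1070000 × 1% × 12/365 = £351.7808
February 13 – May 12, 2002: 89 days at 3.7% → £1070000 × 3.7% × 89/365 = £9653.4521
May 13 – November 12, 2002: 184 days at 2.6% → £1070000 × 2.6% × 184/365 = £14024.3288
November 13, 2002 – January 31, 2003: 80 days at 1.9% → £1070000 × 1.9% × 80/365 = £4455.8904
Total = £28485.4521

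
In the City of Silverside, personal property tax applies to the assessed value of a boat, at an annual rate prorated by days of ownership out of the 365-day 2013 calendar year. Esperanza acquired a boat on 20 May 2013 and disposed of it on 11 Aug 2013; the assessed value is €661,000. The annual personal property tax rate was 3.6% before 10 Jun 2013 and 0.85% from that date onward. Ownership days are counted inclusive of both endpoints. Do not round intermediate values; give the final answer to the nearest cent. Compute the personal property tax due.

20 May – 9 Jun 2013: 21 days at 3.6% → €661,000 × 3.6% × 21/365 = €1,369.0849
10 Jun – 11 Aug 2013: 63 days at 0.85% → €661,000 × 0.85% × 63/365 = €969.7685
Total = €2,338.8534

€2,338.85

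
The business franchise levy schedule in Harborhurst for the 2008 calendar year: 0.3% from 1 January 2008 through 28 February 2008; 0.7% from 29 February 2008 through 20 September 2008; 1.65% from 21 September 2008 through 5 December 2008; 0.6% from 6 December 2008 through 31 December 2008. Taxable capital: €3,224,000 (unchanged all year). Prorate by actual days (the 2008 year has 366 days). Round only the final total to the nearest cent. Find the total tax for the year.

1 January – 28 February 2008: 59 days at 0.3% → €3,224,000 × 0.3% × 59/366 = €1,559.1475
29 February – 20 September 2008: 205 days at 0.7% → €3,224,000 × 0.7% × 205/366 = €12,640.5464
21 September – 5 December 2008: 76 days at 1.65% → €3,224,000 × 1.65% × 76/366 = €11,046.1639
6 December – 31 December 2008: 26 days at 0.6% → €3,224,000 × 0.6% × 26/366 = €1,374.1639
Total = €26,620.0219

€26,620.02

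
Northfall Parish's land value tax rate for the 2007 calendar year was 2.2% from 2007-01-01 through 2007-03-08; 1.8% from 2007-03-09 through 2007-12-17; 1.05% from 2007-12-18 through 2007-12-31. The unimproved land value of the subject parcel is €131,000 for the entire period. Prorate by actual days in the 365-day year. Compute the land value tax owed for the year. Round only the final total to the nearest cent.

€2,416.50

2007-01-01 to 2007-03-08: 67 days at 2.2% → €131,000 × 2.2% × 67/365 = €529.0247
2007-03-09 to 2007-12-17: 284 days at 1.8% → €131,000 × 1.8% × 284/365 = €1,834.7178
2007-12-18 to 2007-12-31: 14 days at 1.05% → €131,000 × 1.05% × 14/365 = €52.7589
Total = €2,416.5014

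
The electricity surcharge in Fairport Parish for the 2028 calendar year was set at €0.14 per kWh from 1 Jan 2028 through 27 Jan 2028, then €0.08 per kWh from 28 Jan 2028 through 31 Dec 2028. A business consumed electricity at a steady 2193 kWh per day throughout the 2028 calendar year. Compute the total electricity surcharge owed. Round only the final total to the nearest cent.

1 Jan – 27 Jan 2028: 27 days × 2193 kWh/day = 59,211 kWh at €0.14/kWh → €8,289.54
28 Jan – 31 Dec 2028: 339 days × 2193 kWh/day = 743,427 kWh at €0.08/kWh → €59,474.16

€67,763.70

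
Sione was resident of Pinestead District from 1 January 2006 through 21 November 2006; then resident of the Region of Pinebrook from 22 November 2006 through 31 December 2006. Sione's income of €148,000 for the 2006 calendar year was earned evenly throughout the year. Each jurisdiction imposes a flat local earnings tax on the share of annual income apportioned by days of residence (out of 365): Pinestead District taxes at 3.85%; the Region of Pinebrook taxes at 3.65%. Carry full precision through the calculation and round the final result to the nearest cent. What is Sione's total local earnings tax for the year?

Pinestead District, 1 January – 21 November 2006: 325 days → €148,000 × 3.85% × 325/365 = €5,073.5616
The Region of Pinebrook, 22 November – 31 December 2006: 40 days → €148,000 × 3.65% × 40/365 = €592.0000
Total = €5,665.5616

€5,665.56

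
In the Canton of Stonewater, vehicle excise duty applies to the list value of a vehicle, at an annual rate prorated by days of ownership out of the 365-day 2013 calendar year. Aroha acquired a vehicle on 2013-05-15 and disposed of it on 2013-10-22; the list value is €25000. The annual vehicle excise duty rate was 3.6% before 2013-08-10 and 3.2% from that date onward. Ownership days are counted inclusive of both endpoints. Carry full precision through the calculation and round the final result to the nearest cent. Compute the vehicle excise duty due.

2013-05-15 to 2013-08-09: 87 days at 3.6% → €25000 × 3.6% × 87/365 = €214.5205
2013-08-10 to 2013-10-22: 74 days at 3.2% → €25000 × 3.2% × 74/365 = €162.1918
Total = €376.7123

€376.71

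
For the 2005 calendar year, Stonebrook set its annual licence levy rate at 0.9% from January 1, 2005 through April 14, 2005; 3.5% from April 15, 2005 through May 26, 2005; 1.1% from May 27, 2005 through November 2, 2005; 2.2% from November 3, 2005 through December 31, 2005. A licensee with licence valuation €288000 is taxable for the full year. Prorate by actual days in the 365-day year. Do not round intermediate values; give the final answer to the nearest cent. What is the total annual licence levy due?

January 1 – April 14, 2005: 104 days at 0.9% → €288000 × 0.9% × 104/365 = €738.5425
April 15 – May 26, 2005: 42 days at 3.5% → €288000 × 3.5% × 42/365 = €1159.8904
May 27 – November 2, 2005: 160 days at 1.1% → €288000 × 1.1% × 160/365 = €1388.7123
November 3 – December 31, 2005: 59 days at 2.2% → €288000 × 2.2% × 59/365 = €1024.1753
Total = €4311.3205

€4311.32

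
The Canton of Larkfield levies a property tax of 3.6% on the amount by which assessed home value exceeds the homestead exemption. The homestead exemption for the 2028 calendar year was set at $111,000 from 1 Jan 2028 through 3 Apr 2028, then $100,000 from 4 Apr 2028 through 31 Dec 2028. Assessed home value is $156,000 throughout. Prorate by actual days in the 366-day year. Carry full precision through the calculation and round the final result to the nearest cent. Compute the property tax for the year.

$1,914.30

1 Jan – 3 Apr 2028: 94 days, exemption $111,000 → ($156,000 − $111,000) × 3.6% × 94/366 = $416.0656
4 Apr – 31 Dec 2028: 272 days, exemption $100,000 → ($156,000 − $100,000) × 3.6% × 272/366 = $1,498.2295
Total = $1,914.2951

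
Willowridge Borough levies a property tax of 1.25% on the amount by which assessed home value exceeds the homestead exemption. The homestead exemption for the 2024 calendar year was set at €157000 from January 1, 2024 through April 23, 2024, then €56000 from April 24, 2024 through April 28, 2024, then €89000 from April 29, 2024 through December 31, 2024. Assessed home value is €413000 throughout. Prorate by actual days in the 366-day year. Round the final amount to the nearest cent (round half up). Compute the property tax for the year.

€3790.88

January 1 – April 23, 2024: 114 days, exemption €157000 → (€413000 − €157000) × 1.25% × 114/366 = €996.7213
April 24 – April 28, 2024: 5 days, exemption €56000 → (€413000 − €56000) × 1.25% × 5/366 = €60.9631
April 29 – December 31, 2024: 247 days, exemption €89000 → (€413000 − €89000) × 1.25% × 247/366 = €2733.1967
Total = €3790.8811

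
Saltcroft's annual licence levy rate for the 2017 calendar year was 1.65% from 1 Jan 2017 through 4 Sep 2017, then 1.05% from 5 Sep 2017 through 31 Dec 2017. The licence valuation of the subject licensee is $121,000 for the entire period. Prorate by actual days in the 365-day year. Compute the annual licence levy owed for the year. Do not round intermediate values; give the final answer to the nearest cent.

1 Jan – 4 Sep 2017: 247 days at 1.65% → $121,000 × 1.65% × 247/365 = $1,351.0562
5 Sep – 31 Dec 2017: 118 days at 1.05% → $121,000 × 1.05% × 118/365 = $410.7370
Total = $1,761.7932

$1,761.79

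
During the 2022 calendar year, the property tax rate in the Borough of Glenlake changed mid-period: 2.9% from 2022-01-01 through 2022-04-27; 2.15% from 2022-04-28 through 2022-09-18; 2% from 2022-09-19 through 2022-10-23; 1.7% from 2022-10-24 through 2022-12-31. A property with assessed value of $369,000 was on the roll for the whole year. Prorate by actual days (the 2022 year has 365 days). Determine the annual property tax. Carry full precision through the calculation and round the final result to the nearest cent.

2022-01-01 to 2022-04-27: 117 days at 2.9% → $369,000 × 2.9% × 117/365 = $3,430.1836
2022-04-28 to 2022-09-18: 144 days at 2.15% → $369,000 × 2.15% × 144/365 = $3,129.9288
2022-09-19 to 2022-10-23: 35 days at 2% → $369,000 × 2% × 35/365 = $707.6712
2022-10-24 to 2022-12-31: 69 days at 1.7% → $369,000 × 1.7% × 69/365 = $1,185.8548
Total = $8,453.6384

$8,453.64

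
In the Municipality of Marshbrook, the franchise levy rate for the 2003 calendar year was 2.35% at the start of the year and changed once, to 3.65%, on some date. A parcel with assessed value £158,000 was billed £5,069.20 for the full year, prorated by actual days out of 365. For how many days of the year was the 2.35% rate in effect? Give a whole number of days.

Let d = days at the first rate; then 365 − d days at the second rate.
£158,000 × [2.35%·d + 3.65%·(365−d)] / 365 = £5,069.20
Solving gives d = 124, so the new rate took effect on May 5, 2003.

124 days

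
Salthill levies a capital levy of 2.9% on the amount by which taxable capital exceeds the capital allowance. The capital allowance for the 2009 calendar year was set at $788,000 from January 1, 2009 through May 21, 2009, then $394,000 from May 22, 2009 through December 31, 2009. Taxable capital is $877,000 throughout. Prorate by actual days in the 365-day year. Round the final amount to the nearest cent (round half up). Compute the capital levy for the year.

January 1 – May 21, 2009: 141 days, exemption $788,000 → ($877,000 − $788,000) × 2.9% × 141/365 = $997.0438
May 22 – December 31, 2009: 224 days, exemption $394,000 → ($877,000 − $394,000) × 2.9% × 224/365 = $8,596.0767
Total = $9,593.1205

$9,593.12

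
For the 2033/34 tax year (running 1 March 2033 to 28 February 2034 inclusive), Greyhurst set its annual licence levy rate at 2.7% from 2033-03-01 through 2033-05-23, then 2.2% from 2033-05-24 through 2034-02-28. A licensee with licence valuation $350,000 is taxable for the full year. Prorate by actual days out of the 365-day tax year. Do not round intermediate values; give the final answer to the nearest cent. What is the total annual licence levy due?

2033-03-01 to 2033-05-23: 84 days at 2.7% → $350,000 × 2.7% × 84/365 = $2,174.7945
2033-05-24 to 2034-02-28: 281 days at 2.2% → $350,000 × 2.2% × 281/365 = $5,927.9452
Total = $8,102.7397

$8,102.74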